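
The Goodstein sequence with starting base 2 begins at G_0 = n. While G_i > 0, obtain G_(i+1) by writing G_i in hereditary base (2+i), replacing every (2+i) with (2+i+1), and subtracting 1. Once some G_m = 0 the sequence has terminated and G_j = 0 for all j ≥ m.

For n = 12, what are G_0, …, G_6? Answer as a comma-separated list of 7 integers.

12, 107, 1065, 15685, 280019, 5764910, 134217867

12 —HB2→ 2^(2 + 1) + 2^2 —bump→ 3^(3 + 1) + 3^3 = 108 —(−1)→ 107
107 —HB3→ 3^(3 + 1) + 2·3^2 + 2·3 + 2 —bump→ 4^(4 + 1) + 2·4^2 + 2·4 + 2 = 1066 —(−1)→ 1065
1065 —HB4→ 4^(4 + 1) + 2·4^2 + 2·4 + 1 —bump→ 5^(5 + 1) + 2·5^2 + 2·5 + 1 = 15686 —(−1)→ 15685
15685 —HB5→ 5^(5 + 1) + 2·5^2 + 2·5 —bump→ 6^(6 + 1) + 2·6^2 + 2·6 = 280020 —(−1)→ 280019
280019 —HB6→ 6^(6 + 1) + 2·6^2 + 6 + 5 —bump→ 7^(7 + 1) + 2·7^2 + 7 + 5 = 5764911 —(−1)→ 5764910
5764910 —HB7→ 7^(7 + 1) + 2·7^2 + 7 + 4 —bump→ 8^(8 + 1) + 2·8^2 + 8 + 4 = 134217868 —(−1)→ 134217867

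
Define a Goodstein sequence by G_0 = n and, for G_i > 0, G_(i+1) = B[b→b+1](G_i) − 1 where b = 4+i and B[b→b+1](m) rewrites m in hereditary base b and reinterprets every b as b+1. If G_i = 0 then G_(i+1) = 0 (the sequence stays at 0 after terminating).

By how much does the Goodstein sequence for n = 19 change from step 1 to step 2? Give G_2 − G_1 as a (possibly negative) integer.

10

step 0: 19 = 4^2 + 3; sub 5 for 4: 5^2 + 3; = 28; G_1 = 28−1 = 27
step 1: 27 = 5^2 + 2; sub 6 for 5: 6^2 + 2; = 38; G_2 = 38−1 = 37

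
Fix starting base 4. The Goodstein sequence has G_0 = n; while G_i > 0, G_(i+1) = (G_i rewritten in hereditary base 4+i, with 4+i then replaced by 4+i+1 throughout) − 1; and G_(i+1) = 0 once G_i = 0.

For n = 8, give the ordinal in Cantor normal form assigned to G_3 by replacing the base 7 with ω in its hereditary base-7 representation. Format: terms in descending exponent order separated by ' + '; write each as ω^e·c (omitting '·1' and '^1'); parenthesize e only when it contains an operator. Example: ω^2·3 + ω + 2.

[0] 8 ≡ 2·4 (base 4). Lift 5: 10. −1: 9.
[1] 9 ≡ 5 + 4 (base 5). Lift 6: 10. −1: 9.
[2] 9 ≡ 6 + 3 (base 6). Lift 7: 10. −1: 9.
[3] 9 ≡ 7 + 2 (base 7). Lift 8: 10. −1: 9.

ω + 2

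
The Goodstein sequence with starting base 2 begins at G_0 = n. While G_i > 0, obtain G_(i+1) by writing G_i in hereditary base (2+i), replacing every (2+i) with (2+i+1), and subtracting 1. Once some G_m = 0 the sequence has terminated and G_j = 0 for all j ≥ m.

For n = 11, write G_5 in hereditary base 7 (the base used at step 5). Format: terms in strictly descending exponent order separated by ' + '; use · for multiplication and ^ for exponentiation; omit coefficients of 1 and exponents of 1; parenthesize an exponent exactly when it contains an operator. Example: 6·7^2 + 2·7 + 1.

G_0 = 11. HB_2(11) = 2^(2 + 1) + 2 + 1. Bump = 85. G_1 = 84.
G_1 = 84. HB_3(84) = 3^(3 + 1) + 3. Bump = 1028. G_2 = 1027.
G_2 = 1027. HB_4(1027) = 4^(4 + 1) + 3. Bump = 15628. G_3 = 15627.
G_3 = 15627. HB_5(15627) = 5^(5 + 1) + 2. Bump = 279938. G_4 = 279937.
G_4 = 279937. HB_6(279937) = 6^(6 + 1) + 1. Bump = 5764802. G_5 = 5764801.

7^(7 + 1)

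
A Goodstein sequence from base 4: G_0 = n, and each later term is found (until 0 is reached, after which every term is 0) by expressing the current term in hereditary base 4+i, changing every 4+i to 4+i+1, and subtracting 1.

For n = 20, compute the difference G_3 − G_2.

12

[0] 20 ≡ 4^2 + 4 (base 4). Lift 5: 30. −1: 29.
[1] 29 ≡ 5^2 + 4 (base 5). Lift 6: 40. −1: 39.
[2] 39 ≡ 6^2 + 3 (base 6). Lift 7: 52. −1: 51.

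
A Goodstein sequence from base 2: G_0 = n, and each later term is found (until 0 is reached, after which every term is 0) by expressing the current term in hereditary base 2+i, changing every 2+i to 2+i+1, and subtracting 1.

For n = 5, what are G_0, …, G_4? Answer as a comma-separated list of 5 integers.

5, 27, 255, 467, 775

(0) 5|_2 = 2^2 + 1 ↦ 3^3 + 1|_3 = 28 ⇒ 27
(1) 27|_3 = 3^3 ↦ 4^4|_4 = 256 ⇒ 255
(2) 255|_4 = 3·4^3 + 3·4^2 + 3·4 + 3 ↦ 3·5^3 + 3·5^2 + 3·5 + 3|_5 = 468 ⇒ 467
(3) 467|_5 = 3·5^3 + 3·5^2 + 3·5 + 2 ↦ 3·6^3 + 3·6^2 + 3·6 + 2|_6 = 776 ⇒ 775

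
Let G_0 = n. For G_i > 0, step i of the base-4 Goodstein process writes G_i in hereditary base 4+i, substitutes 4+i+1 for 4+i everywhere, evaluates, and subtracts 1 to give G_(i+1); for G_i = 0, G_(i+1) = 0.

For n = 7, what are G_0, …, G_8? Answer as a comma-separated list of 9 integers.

7, 7, 7, 7, 7, 6, 5, 4, 3

G_0 = 7. HB_4(7) = 4 + 3. Bump = 8. G_1 = 7.
G_1 = 7. HB_5(7) = 5 + 2. Bump = 8. G_2 = 7.
G_2 = 7. HB_6(7) = 6 + 1. Bump = 8. G_3 = 7.
G_3 = 7. HB_7(7) = 7. Bump = 8. G_4 = 7.
G_4 = 7. HB_8(7) = 7. Bump = 7. G_5 = 6.
G_5 = 6. HB_9(6) = 6. Bump = 6. G_6 = 5.
G_6 = 5. HB_10(5) = 5. Bump = 5. G_7 = 4.
G_7 = 4. HB_11(4) = 4. Bump = 4. G_8 = 3.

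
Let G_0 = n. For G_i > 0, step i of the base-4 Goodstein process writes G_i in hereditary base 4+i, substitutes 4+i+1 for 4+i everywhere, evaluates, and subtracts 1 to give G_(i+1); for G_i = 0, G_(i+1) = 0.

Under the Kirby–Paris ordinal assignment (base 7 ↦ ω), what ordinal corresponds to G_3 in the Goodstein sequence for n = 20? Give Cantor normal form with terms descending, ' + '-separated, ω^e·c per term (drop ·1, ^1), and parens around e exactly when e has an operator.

ω^2 + 2

[0] 20 ≡ 4^2 + 4 (base 4). Lift 5: 30. −1: 29.
[1] 29 ≡ 5^2 + 4 (base 5). Lift 6: 40. −1: 39.
[2] 39 ≡ 6^2 + 3 (base 6). Lift 7: 52. −1: 51.
[3] 51 ≡ 7^2 + 2 (base 7). Lift 8: 66. −1: 65.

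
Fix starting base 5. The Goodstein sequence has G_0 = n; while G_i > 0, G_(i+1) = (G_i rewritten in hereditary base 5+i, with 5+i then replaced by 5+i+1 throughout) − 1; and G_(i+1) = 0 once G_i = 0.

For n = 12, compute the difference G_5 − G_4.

[0] 12 ≡ 2·5 + 2 (base 5). Lift 6: 14. −1: 13.
[1] 13 ≡ 2·6 + 1 (base 6). Lift 7: 15. −1: 14.
[2] 14 ≡ 2·7 (base 7). Lift 8: 16. −1: 15.
[3] 15 ≡ 8 + 7 (base 8). Lift 9: 16. −1: 15.
[4] 15 ≡ 9 + 6 (base 9). Lift 10: 16. −1: 15.

0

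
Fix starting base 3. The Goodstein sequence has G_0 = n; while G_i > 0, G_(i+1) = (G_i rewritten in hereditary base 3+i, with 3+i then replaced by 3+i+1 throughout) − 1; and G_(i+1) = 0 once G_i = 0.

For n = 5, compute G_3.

5

5 —HB3→ 3 + 2 —bump→ 4 + 2 = 6 —(−1)→ 5
5 —HB4→ 4 + 1 —bump→ 5 + 1 = 6 —(−1)→ 5
5 —HB5→ 5 —bump→ 6 = 6 —(−1)→ 5
5 —HB6→ 5 —bump→ 5 = 5 —(−1)→ 4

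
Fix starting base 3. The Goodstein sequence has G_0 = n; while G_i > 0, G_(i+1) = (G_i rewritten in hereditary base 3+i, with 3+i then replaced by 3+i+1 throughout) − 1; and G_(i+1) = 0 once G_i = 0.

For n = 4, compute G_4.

2

4 —HB3→ 3 + 1 —bump→ 4 + 1 = 5 —(−1)→ 4
4 —HB4→ 4 —bump→ 5 = 5 —(−1)→ 4
4 —HB5→ 4 —bump→ 4 = 4 —(−1)→ 3
3 —HB6→ 3 —bump→ 3 = 3 —(−1)→ 2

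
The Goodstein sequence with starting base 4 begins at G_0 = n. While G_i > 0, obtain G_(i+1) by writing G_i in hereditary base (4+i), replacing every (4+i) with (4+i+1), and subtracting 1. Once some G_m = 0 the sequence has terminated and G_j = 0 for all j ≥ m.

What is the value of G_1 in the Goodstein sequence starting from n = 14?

16

G_0=14  [base 4] 3·4 + 2  →[4↦5]→  3·5 + 2 = 17  −1 ⇒ G_1=16
G_1=16  [base 5] 3·5 + 1  →[5↦6]→  3·6 + 1 = 19  −1 ⇒ G_2=18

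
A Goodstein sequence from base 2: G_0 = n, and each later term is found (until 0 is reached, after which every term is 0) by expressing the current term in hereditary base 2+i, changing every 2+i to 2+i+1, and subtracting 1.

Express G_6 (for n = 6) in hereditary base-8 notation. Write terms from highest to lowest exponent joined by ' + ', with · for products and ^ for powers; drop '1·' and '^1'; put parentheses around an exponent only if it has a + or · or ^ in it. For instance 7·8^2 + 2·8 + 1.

5·8^5 + 5·8^4 + 5·8^3 + 5·8^2 + 5·8 + 3

[0] 6 ≡ 2^2 + 2 (base 2). Lift 3: 30. −1: 29.
[1] 29 ≡ 3^3 + 2 (base 3). Lift 4: 258. −1: 257.
[2] 257 ≡ 4^4 + 1 (base 4). Lift 5: 3126. −1: 3125.
[3] 3125 ≡ 5^5 (base 5). Lift 6: 46656. −1: 46655.
[4] 46655 ≡ 5·6^5 + 5·6^4 + 5·6^3 + 5·6^2 + 5·6 + 5 (base 6). Lift 7: 98040. −1: 98039.
[5] 98039 ≡ 5·7^5 + 5·7^4 + 5·7^3 + 5·7^2 + 5·7 + 4 (base 7). Lift 8: 187244. −1: 187243.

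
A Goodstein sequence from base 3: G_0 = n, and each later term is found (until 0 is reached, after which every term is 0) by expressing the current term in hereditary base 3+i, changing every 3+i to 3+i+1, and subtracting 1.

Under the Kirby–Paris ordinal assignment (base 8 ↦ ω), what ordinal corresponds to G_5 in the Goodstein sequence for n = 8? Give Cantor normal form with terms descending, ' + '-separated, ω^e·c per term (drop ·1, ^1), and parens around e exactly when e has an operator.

ω + 3

G_0=8  [base 3] 2·3 + 2  →[3↦4]→  2·4 + 2 = 10  −1 ⇒ G_1=9
G_1=9  [base 4] 2·4 + 1  →[4↦5]→  2·5 + 1 = 11  −1 ⇒ G_2=10
G_2=10  [base 5] 2·5  →[5↦6]→  2·6 = 12  −1 ⇒ G_3=11
G_3=11  [base 6] 6 + 5  →[6↦7]→  7 + 5 = 12  −1 ⇒ G_4=11
G_4=11  [base 7] 7 + 4  →[7↦8]→  8 + 4 = 12  −1 ⇒ G_5=11
G_5=11  [base 8] 8 + 3  →[8↦9]→  9 + 3 = 12  −1 ⇒ G_6=11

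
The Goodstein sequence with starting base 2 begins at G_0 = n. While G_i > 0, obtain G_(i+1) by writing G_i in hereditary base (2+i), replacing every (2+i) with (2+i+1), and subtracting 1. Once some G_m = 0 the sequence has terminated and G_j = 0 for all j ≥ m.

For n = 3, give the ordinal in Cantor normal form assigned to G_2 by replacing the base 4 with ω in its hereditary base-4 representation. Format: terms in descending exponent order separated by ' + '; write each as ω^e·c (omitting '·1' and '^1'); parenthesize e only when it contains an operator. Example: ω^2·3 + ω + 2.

G_0 = 3. HB_2(3) = 2 + 1. Bump = 4. G_1 = 3.
G_1 = 3. HB_3(3) = 3. Bump = 4. G_2 = 3.

3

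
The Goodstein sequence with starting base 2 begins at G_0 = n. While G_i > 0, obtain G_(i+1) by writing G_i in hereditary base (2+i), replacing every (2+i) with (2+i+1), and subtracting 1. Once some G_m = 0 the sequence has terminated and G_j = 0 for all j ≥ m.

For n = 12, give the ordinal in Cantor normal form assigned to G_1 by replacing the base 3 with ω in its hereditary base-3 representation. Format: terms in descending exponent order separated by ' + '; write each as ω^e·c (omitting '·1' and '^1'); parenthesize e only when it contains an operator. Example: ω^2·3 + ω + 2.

ω^(ω + 1) + ω^2·2 + ω·2 + 2

(0) 12|_2 = 2^(2 + 1) + 2^2 ↦ 3^(3 + 1) + 3^3|_3 = 108 ⇒ 107
(1) 107|_3 = 3^(3 + 1) + 2·3^2 + 2·3 + 2 ↦ 4^(4 + 1) + 2·4^2 + 2·4 + 2|_4 = 1066 ⇒ 1065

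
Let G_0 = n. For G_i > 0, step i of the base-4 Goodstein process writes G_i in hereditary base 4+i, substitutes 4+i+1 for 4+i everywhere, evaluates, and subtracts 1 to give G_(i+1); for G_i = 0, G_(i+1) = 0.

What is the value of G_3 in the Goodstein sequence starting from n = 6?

6

step 0: 6 = 4 + 2; sub 5 for 4: 5 + 2; = 7; G_1 = 7−1 = 6
step 1: 6 = 5 + 1; sub 6 for 5: 6 + 1; = 7; G_2 = 7−1 = 6
step 2: 6 = 6; sub 7 for 6: 7; = 7; G_3 = 7−1 = 6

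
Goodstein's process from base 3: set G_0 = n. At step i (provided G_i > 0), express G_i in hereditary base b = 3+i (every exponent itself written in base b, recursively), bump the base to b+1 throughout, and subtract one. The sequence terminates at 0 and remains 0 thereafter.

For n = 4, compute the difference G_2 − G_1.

4 —HB3→ 3 + 1 —bump→ 4 + 1 = 5 —(−1)→ 4
4 —HB4→ 4 —bump→ 5 = 5 —(−1)→ 4

0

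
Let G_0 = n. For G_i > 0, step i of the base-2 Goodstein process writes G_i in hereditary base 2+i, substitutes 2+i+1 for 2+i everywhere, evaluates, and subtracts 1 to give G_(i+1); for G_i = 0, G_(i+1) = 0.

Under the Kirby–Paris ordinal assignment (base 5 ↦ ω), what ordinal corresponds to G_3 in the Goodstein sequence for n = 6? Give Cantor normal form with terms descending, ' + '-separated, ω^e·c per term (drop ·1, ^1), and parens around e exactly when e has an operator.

ω^ω

step 0: 6 = 2^2 + 2; sub 3 for 2: 3^3 + 3; = 30; G_1 = 30−1 = 29
step 1: 29 = 3^3 + 2; sub 4 for 3: 4^4 + 2; = 258; G_2 = 258−1 = 257
step 2: 257 = 4^4 + 1; sub 5 for 4: 5^5 + 1; = 3126; G_3 = 3126−1 = 3125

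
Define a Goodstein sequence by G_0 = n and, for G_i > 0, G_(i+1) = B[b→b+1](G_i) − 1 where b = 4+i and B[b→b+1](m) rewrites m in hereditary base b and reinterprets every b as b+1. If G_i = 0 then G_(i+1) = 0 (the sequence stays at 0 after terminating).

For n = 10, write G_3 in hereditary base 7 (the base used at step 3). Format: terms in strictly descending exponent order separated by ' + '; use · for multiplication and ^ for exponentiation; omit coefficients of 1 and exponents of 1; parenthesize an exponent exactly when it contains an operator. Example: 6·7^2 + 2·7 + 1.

7 + 6

(0) 10|_4 = 2·4 + 2 ↦ 2·5 + 2|_5 = 12 ⇒ 11
(1) 11|_5 = 2·5 + 1 ↦ 2·6 + 1|_6 = 13 ⇒ 12
(2) 12|_6 = 2·6 ↦ 2·7|_7 = 14 ⇒ 13
(3) 13|_7 = 7 + 6 ↦ 8 + 6|_8 = 14 ⇒ 13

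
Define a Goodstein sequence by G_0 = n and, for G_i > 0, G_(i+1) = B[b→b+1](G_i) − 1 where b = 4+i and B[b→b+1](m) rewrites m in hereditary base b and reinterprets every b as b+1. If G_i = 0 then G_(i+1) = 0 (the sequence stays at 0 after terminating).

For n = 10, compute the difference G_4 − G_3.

G_0 = 10. HB_4(10) = 2·4 + 2. Bump = 12. G_1 = 11.
G_1 = 11. HB_5(11) = 2·5 + 1. Bump = 13. G_2 = 12.
G_2 = 12. HB_6(12) = 2·6. Bump = 14. G_3 = 13.
G_3 = 13. HB_7(13) = 7 + 6. Bump = 14. G_4 = 13.

0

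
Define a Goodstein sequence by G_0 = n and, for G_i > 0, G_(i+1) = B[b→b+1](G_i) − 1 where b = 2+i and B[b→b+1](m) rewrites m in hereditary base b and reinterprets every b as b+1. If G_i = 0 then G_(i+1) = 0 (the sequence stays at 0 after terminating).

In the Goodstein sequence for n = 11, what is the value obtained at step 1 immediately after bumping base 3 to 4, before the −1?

1028

G_0 = 11. HB_2(11) = 2^(2 + 1) + 2 + 1. Bump = 85. G_1 = 84.
G_1 = 84. HB_3(84) = 3^(3 + 1) + 3. Bump = 1028. G_2 = 1027.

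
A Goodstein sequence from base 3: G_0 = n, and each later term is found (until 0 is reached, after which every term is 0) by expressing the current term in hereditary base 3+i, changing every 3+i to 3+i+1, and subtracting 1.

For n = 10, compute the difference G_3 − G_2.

3

base 3: 10 = 3^2 + 1; at 4: 4^2 + 1 = 17; next = 16
base 4: 16 = 4^2; at 5: 5^2 = 25; next = 24
base 5: 24 = 4·5 + 4; at 6: 4·6 + 4 = 28; next = 27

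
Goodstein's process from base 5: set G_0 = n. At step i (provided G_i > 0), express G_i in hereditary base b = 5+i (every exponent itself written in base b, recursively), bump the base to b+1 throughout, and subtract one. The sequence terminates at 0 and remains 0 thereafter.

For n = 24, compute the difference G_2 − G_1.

3

24 —HB5→ 4·5 + 4 —bump→ 4·6 + 4 = 28 —(−1)→ 27
27 —HB6→ 4·6 + 3 —bump→ 4·7 + 3 = 31 —(−1)→ 30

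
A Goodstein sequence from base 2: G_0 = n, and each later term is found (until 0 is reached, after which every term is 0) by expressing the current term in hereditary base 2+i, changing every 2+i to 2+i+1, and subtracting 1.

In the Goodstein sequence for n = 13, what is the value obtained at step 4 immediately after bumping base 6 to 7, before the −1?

i=0: 13 = 2^(2 + 1) + 2^2 + 1 (b=2); 2→3: 3^(3 + 1) + 3^3 + 1 = 109; 109−1 = 108
i=1: 108 = 3^(3 + 1) + 3^3 (b=3); 3→4: 4^(4 + 1) + 4^4 = 1280; 1280−1 = 1279
i=2: 1279 = 4^(4 + 1) + 3·4^3 + 3·4^2 + 3·4 + 3 (b=4); 4→5: 5^(5 + 1) + 3·5^3 + 3·5^2 + 3·5 + 3 = 16093; 16093−1 = 16092
i=3: 16092 = 5^(5 + 1) + 3·5^3 + 3·5^2 + 3·5 + 2 (b=5); 5→6: 6^(6 + 1) + 3·6^3 + 3·6^2 + 3·6 + 2 = 280712; 280712−1 = 280711
i=4: 280711 = 6^(6 + 1) + 3·6^3 + 3·6^2 + 3·6 + 1 (b=6); 6→7: 7^(7 + 1) + 3·7^3 + 3·7^2 + 3·7 + 1 = 5765999; 5765999−1 = 5765998

5765999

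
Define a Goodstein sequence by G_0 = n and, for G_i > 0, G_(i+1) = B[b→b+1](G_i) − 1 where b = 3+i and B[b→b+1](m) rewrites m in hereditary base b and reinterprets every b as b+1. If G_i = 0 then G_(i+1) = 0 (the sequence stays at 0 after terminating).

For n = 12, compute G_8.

(0) 12|_3 = 3^2 + 3 ↦ 4^2 + 4|_4 = 20 ⇒ 19
(1) 19|_4 = 4^2 + 3 ↦ 5^2 + 3|_5 = 28 ⇒ 27
(2) 27|_5 = 5^2 + 2 ↦ 6^2 + 2|_6 = 38 ⇒ 37
(3) 37|_6 = 6^2 + 1 ↦ 7^2 + 1|_7 = 50 ⇒ 49
(4) 49|_7 = 7^2 ↦ 8^2|_8 = 64 ⇒ 63
(5) 63|_8 = 7·8 + 7 ↦ 7·9 + 7|_9 = 70 ⇒ 69
(6) 69|_9 = 7·9 + 6 ↦ 7·10 + 6|_10 = 76 ⇒ 75
(7) 75|_10 = 7·10 + 5 ↦ 7·11 + 5|_11 = 82 ⇒ 81

81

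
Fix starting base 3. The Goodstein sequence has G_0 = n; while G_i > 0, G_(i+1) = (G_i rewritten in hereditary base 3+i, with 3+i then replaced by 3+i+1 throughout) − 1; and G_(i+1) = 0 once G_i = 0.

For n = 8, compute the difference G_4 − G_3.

0

(0) 8|_3 = 2·3 + 2 ↦ 2·4 + 2|_4 = 10 ⇒ 9
(1) 9|_4 = 2·4 + 1 ↦ 2·5 + 1|_5 = 11 ⇒ 10
(2) 10|_5 = 2·5 ↦ 2·6|_6 = 12 ⇒ 11
(3) 11|_6 = 6 + 5 ↦ 7 + 5|_7 = 12 ⇒ 11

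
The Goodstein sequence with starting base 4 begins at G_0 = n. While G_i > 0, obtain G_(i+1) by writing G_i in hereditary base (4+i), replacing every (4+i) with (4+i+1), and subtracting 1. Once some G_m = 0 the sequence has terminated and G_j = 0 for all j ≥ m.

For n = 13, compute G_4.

13 —HB4→ 3·4 + 1 —bump→ 3·5 + 1 = 16 —(−1)→ 15
15 —HB5→ 3·5 —bump→ 3·6 = 18 —(−1)→ 17
17 —HB6→ 2·6 + 5 —bump→ 2·7 + 5 = 19 —(−1)→ 18
18 —HB7→ 2·7 + 4 —bump→ 2·8 + 4 = 20 —(−1)→ 19
19 —HB8→ 2·8 + 3 —bump→ 2·9 + 3 = 21 —(−1)→ 20

19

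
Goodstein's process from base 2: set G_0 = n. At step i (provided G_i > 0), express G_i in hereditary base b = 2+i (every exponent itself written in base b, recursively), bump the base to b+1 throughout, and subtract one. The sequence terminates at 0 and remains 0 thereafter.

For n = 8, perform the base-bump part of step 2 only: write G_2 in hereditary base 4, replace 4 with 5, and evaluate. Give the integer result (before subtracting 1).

G_0=8  [base 2] 2^(2 + 1)  →[2↦3]→  3^(3 + 1) = 81  −1 ⇒ G_1=80
G_1=80  [base 3] 2·3^3 + 2·3^2 + 2·3 + 2  →[3↦4]→  2·4^4 + 2·4^2 + 2·4 + 2 = 554  −1 ⇒ G_2=553
G_2=553  [base 4] 2·4^4 + 2·4^2 + 2·4 + 1  →[4↦5]→  2·5^5 + 2·5^2 + 2·5 + 1 = 6311  −1 ⇒ G_3=6310

6311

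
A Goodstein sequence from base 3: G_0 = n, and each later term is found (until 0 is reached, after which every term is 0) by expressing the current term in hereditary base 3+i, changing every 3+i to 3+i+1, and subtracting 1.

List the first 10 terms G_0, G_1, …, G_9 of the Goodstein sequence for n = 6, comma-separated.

G_0=6  [base 3] 2·3  →[3↦4]→  2·4 = 8  −1 ⇒ G_1=7
G_1=7  [base 4] 4 + 3  →[4↦5]→  5 + 3 = 8  −1 ⇒ G_2=7
G_2=7  [base 5] 5 + 2  →[5↦6]→  6 + 2 = 8  −1 ⇒ G_3=7
G_3=7  [base 6] 6 + 1  →[6↦7]→  7 + 1 = 8  −1 ⇒ G_4=7
G_4=7  [base 7] 7  →[7↦8]→  8 = 8  −1 ⇒ G_5=7
G_5=7  [base 8] 7  →[8↦9]→  7 = 7  −1 ⇒ G_6=6
G_6=6  [base 9] 6  →[9↦10]→  6 = 6  −1 ⇒ G_7=5
G_7=5  [base 10] 5  →[10↦11]→  5 = 5  −1 ⇒ G_8=4
G_8=4  [base 11] 4  →[11↦12]→  4 = 4  −1 ⇒ G_9=3

6, 7, 7, 7, 7, 7, 6, 5, 4, 3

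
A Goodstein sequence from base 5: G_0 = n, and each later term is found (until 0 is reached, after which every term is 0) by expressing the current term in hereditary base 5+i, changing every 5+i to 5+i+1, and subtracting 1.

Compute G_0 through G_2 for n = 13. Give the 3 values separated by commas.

13, 14, 15

base 5: 13 = 2·5 + 3; at 6: 2·6 + 3 = 15; next = 14
base 6: 14 = 2·6 + 2; at 7: 2·7 + 2 = 16; next = 15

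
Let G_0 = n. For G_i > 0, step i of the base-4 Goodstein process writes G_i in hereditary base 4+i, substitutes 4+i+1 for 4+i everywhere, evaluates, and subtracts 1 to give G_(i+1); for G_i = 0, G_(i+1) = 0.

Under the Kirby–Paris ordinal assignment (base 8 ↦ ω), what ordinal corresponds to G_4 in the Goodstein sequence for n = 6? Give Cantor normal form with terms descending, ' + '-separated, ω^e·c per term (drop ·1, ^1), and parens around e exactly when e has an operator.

6 —HB4→ 4 + 2 —bump→ 5 + 2 = 7 —(−1)→ 6
6 —HB5→ 5 + 1 —bump→ 6 + 1 = 7 —(−1)→ 6
6 —HB6→ 6 —bump→ 7 = 7 —(−1)→ 6
6 —HB7→ 6 —bump→ 6 = 6 —(−1)→ 5
5 —HB8→ 5 —bump→ 5 = 5 —(−1)→ 4

5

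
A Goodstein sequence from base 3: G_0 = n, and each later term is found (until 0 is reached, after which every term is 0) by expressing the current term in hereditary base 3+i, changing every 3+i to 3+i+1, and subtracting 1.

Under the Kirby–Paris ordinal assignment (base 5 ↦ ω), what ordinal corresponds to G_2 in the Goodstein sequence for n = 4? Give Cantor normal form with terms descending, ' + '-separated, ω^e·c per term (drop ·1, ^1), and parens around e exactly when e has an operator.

4

(0) 4|_3 = 3 + 1 ↦ 4 + 1|_4 = 5 ⇒ 4
(1) 4|_4 = 4 ↦ 5|_5 = 5 ⇒ 4
(2) 4|_5 = 4 ↦ 4|_6 = 4 ⇒ 3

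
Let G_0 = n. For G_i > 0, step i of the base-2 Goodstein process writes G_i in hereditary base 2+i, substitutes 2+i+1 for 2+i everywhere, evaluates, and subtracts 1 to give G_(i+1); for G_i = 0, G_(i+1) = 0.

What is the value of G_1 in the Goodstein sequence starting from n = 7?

30

(0) 7|_2 = 2^2 + 2 + 1 ↦ 3^3 + 3 + 1|_3 = 31 ⇒ 30
(1) 30|_3 = 3^3 + 3 ↦ 4^4 + 4|_4 = 260 ⇒ 259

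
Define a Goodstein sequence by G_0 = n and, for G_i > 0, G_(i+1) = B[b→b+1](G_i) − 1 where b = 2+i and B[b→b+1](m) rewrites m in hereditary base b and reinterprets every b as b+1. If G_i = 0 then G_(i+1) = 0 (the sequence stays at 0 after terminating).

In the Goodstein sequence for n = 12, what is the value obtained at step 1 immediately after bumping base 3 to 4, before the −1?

1066

G_0=12  [base 2] 2^(2 + 1) + 2^2  →[2↦3]→  3^(3 + 1) + 3^3 = 108  −1 ⇒ G_1=107
G_1=107  [base 3] 3^(3 + 1) + 2·3^2 + 2·3 + 2  →[3↦4]→  4^(4 + 1) + 2·4^2 + 2·4 + 2 = 1066  −1 ⇒ G_2=1065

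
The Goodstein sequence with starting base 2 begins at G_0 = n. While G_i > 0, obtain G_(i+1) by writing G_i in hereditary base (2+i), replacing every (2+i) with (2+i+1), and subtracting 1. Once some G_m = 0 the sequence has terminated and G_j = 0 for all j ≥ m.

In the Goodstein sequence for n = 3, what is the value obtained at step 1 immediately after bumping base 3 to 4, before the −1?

4

[0] 3 ≡ 2 + 1 (base 2). Lift 3: 4. −1: 3.
[1] 3 ≡ 3 (base 3). Lift 4: 4. −1: 3.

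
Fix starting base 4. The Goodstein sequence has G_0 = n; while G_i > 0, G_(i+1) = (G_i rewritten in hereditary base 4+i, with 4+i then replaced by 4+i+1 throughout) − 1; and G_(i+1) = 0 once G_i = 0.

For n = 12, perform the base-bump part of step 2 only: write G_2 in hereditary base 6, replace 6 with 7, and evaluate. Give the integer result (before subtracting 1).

base 4: 12 = 3·4; at 5: 3·5 = 15; next = 14
base 5: 14 = 2·5 + 4; at 6: 2·6 + 4 = 16; next = 15
base 6: 15 = 2·6 + 3; at 7: 2·7 + 3 = 17; next = 16

17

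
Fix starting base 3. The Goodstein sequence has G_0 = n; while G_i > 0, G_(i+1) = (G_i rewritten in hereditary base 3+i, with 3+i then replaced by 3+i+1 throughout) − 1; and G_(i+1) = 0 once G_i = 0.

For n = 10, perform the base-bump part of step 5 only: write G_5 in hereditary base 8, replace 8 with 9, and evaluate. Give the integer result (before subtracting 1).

i=0: 10 = 3^2 + 1 (b=3); 3→4: 4^2 + 1 = 17; 17−1 = 16
i=1: 16 = 4^2 (b=4); 4→5: 5^2 = 25; 25−1 = 24
i=2: 24 = 4·5 + 4 (b=5); 5→6: 4·6 + 4 = 28; 28−1 = 27
i=3: 27 = 4·6 + 3 (b=6); 6→7: 4·7 + 3 = 31; 31−1 = 30
i=4: 30 = 4·7 + 2 (b=7); 7→8: 4·8 + 2 = 34; 34−1 = 33

37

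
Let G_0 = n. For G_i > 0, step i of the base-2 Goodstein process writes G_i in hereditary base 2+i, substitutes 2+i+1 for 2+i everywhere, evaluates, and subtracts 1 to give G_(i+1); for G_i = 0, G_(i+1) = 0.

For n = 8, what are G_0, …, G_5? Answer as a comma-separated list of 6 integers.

8, 80, 553, 6310, 93395, 1647195

[0] 8 ≡ 2^(2 + 1) (base 2). Lift 3: 81. −1: 80.
[1] 80 ≡ 2·3^3 + 2·3^2 + 2·3 + 2 (base 3). Lift 4: 554. −1: 553.
[2] 553 ≡ 2·4^4 + 2·4^2 + 2·4 + 1 (base 4). Lift 5: 6311. −1: 6310.
[3] 6310 ≡ 2·5^5 + 2·5^2 + 2·5 (base 5). Lift 6: 93396. −1: 93395.
[4] 93395 ≡ 2·6^6 + 2·6^2 + 6 + 5 (base 6). Lift 7: 1647196. −1: 1647195.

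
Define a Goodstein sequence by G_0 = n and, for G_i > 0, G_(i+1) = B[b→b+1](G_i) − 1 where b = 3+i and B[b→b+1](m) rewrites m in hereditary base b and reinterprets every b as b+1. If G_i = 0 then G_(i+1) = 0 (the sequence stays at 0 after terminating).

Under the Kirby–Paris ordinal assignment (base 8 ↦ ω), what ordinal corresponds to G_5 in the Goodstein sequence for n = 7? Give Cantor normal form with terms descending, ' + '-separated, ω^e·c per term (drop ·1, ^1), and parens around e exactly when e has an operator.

ω + 1

[0] 7 ≡ 2·3 + 1 (base 3). Lift 4: 9. −1: 8.
[1] 8 ≡ 2·4 (base 4). Lift 5: 10. −1: 9.
[2] 9 ≡ 5 + 4 (base 5). Lift 6: 10. −1: 9.
[3] 9 ≡ 6 + 3 (base 6). Lift 7: 10. −1: 9.
[4] 9 ≡ 7 + 2 (base 7). Lift 8: 10. −1: 9.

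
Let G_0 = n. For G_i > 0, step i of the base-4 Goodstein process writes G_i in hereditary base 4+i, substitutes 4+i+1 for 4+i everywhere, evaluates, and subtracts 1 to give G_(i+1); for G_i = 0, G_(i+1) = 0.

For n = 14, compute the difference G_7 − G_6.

1

G_0 = 14. HB_4(14) = 3·4 + 2. Bump = 17. G_1 = 16.
G_1 = 16. HB_5(16) = 3·5 + 1. Bump = 19. G_2 = 18.
G_2 = 18. HB_6(18) = 3·6. Bump = 21. G_3 = 20.
G_3 = 20. HB_7(20) = 2·7 + 6. Bump = 22. G_4 = 21.
G_4 = 21. HB_8(21) = 2·8 + 5. Bump = 23. G_5 = 22.
G_5 = 22. HB_9(22) = 2·9 + 4. Bump = 24. G_6 = 23.
G_6 = 23. HB_10(23) = 2·10 + 3. Bump = 25. G_7 = 24.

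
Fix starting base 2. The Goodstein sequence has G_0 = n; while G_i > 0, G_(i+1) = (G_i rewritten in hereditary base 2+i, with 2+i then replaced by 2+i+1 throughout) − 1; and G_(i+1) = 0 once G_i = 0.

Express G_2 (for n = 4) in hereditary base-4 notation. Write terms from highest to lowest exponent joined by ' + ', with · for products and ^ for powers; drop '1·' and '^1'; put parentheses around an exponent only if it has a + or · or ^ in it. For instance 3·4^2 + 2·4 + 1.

2·4^2 + 2·4 + 1

G_0=4  [base 2] 2^2  →[2↦3]→  3^3 = 27  −1 ⇒ G_1=26
G_1=26  [base 3] 2·3^2 + 2·3 + 2  →[3↦4]→  2·4^2 + 2·4 + 2 = 42  −1 ⇒ G_2=41
G_2=41  [base 4] 2·4^2 + 2·4 + 1  →[4↦5]→  2·5^2 + 2·5 + 1 = 61  −1 ⇒ G_3=60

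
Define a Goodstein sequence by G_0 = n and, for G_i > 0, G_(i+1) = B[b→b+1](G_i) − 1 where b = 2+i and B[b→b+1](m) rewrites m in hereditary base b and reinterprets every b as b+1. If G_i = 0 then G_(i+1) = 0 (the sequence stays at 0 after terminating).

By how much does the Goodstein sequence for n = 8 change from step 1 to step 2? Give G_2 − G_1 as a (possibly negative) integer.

G_0=8  [base 2] 2^(2 + 1)  →[2↦3]→  3^(3 + 1) = 81  −1 ⇒ G_1=80
G_1=80  [base 3] 2·3^3 + 2·3^2 + 2·3 + 2  →[3↦4]→  2·4^4 + 2·4^2 + 2·4 + 2 = 554  −1 ⇒ G_2=553

473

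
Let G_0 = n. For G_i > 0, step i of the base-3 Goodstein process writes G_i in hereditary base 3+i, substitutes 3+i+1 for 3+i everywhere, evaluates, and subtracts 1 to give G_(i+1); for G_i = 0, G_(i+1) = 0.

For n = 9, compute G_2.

base 3: 9 = 3^2; at 4: 4^2 = 16; next = 15
base 4: 15 = 3·4 + 3; at 5: 3·5 + 3 = 18; next = 17

17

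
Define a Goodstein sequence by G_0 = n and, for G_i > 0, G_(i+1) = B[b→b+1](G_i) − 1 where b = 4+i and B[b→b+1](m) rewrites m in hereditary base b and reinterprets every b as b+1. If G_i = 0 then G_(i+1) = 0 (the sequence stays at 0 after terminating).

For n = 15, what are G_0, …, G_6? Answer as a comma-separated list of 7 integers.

15, 17, 19, 21, 23, 24, 25

G_0=15  [base 4] 3·4 + 3  →[4↦5]→  3·5 + 3 = 18  −1 ⇒ G_1=17
G_1=17  [base 5] 3·5 + 2  →[5↦6]→  3·6 + 2 = 20  −1 ⇒ G_2=19
G_2=19  [base 6] 3·6 + 1  →[6↦7]→  3·7 + 1 = 22  −1 ⇒ G_3=21
G_3=21  [base 7] 3·7  →[7↦8]→  3·8 = 24  −1 ⇒ G_4=23
G_4=23  [base 8] 2·8 + 7  →[8↦9]→  2·9 + 7 = 25  −1 ⇒ G_5=24
G_5=24  [base 9] 2·9 + 6  →[9↦10]→  2·10 + 6 = 26  −1 ⇒ G_6=25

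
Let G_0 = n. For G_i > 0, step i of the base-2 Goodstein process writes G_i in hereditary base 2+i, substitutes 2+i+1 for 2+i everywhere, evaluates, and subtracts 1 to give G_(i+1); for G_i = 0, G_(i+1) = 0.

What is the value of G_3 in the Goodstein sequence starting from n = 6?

3125

6 —HB2→ 2^2 + 2 —bump→ 3^3 + 3 = 30 —(−1)→ 29
29 —HB3→ 3^3 + 2 —bump→ 4^4 + 2 = 258 —(−1)→ 257
257 —HB4→ 4^4 + 1 —bump→ 5^5 + 1 = 3126 —(−1)→ 3125
3125 —HB5→ 5^5 —bump→ 6^6 = 46656 —(−1)→ 46655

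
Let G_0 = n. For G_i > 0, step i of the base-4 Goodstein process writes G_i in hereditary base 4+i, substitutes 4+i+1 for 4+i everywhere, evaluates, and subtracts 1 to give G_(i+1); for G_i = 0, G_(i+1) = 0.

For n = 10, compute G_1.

G_0=10  [base 4] 2·4 + 2  →[4↦5]→  2·5 + 2 = 12  −1 ⇒ G_1=11
G_1=11  [base 5] 2·5 + 1  →[5↦6]→  2·6 + 1 = 13  −1 ⇒ G_2=12

11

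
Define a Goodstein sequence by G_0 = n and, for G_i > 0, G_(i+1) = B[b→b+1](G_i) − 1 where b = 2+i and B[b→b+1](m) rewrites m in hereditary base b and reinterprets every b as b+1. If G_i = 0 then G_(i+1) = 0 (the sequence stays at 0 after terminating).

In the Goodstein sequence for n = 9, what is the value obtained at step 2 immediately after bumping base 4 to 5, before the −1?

i=0: 9 = 2^(2 + 1) + 1 (b=2); 2→3: 3^(3 + 1) + 1 = 82; 82−1 = 81
i=1: 81 = 3^(3 + 1) (b=3); 3→4: 4^(4 + 1) = 1024; 1024−1 = 1023

9843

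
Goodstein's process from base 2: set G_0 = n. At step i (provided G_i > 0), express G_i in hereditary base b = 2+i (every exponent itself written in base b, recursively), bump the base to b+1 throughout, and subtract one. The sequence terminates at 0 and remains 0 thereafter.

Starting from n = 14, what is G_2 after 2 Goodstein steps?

1281

G_0 = 14. HB_2(14) = 2^(2 + 1) + 2^2 + 2. Bump = 111. G_1 = 110.
G_1 = 110. HB_3(110) = 3^(3 + 1) + 3^3 + 2. Bump = 1282. G_2 = 1281.
G_2 = 1281. HB_4(1281) = 4^(4 + 1) + 4^4 + 1. Bump = 18751. G_3 = 18750.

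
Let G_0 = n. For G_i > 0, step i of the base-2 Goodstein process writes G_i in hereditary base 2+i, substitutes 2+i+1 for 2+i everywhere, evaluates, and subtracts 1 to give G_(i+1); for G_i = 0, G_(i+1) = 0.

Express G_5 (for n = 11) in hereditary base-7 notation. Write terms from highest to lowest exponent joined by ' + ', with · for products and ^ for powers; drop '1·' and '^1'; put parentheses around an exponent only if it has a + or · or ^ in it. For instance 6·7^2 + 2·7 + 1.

7^(7 + 1)

base 2: 11 = 2^(2 + 1) + 2 + 1; at 3: 3^(3 + 1) + 3 + 1 = 85; next = 84
base 3: 84 = 3^(3 + 1) + 3; at 4: 4^(4 + 1) + 4 = 1028; next = 1027
base 4: 1027 = 4^(4 + 1) + 3; at 5: 5^(5 + 1) + 3 = 15628; next = 15627
base 5: 15627 = 5^(5 + 1) + 2; at 6: 6^(6 + 1) + 2 = 279938; next = 279937
base 6: 279937 = 6^(6 + 1) + 1; at 7: 7^(7 + 1) + 1 = 5764802; next = 5764801
base 7: 5764801 = 7^(7 + 1); at 8: 8^(8 + 1) = 134217728; next = 134217727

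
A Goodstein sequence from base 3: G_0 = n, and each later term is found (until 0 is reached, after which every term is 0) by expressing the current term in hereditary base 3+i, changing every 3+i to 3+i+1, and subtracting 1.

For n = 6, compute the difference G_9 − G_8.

step 0: 6 = 2·3; sub 4 for 3: 2·4; = 8; G_1 = 8−1 = 7
step 1: 7 = 4 + 3; sub 5 for 4: 5 + 3; = 8; G_2 = 8−1 = 7
step 2: 7 = 5 + 2; sub 6 for 5: 6 + 2; = 8; G_3 = 8−1 = 7
step 3: 7 = 6 + 1; sub 7 for 6: 7 + 1; = 8; G_4 = 8−1 = 7
step 4: 7 = 7; sub 8 for 7: 8; = 8; G_5 = 8−1 = 7
step 5: 7 = 7; sub 9 for 8: 7; = 7; G_6 = 7−1 = 6
step 6: 6 = 6; sub 10 for 9: 6; = 6; G_7 = 6−1 = 5
step 7: 5 = 5; sub 11 for 10: 5; = 5; G_8 = 5−1 = 4
step 8: 4 = 4; sub 12 for 11: 4; = 4; G_9 = 4−1 = 3

-1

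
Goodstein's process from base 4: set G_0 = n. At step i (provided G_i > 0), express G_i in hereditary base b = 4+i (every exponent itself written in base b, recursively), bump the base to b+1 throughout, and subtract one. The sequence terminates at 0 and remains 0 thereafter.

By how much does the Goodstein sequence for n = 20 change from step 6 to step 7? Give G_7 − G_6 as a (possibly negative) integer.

8

base 4: 20 = 4^2 + 4; at 5: 5^2 + 5 = 30; next = 29
base 5: 29 = 5^2 + 4; at 6: 6^2 + 4 = 40; next = 39
base 6: 39 = 6^2 + 3; at 7: 7^2 + 3 = 52; next = 51
base 7: 51 = 7^2 + 2; at 8: 8^2 + 2 = 66; next = 65
base 8: 65 = 8^2 + 1; at 9: 9^2 + 1 = 82; next = 81
base 9: 81 = 9^2; at 10: 10^2 = 100; next = 99
base 10: 99 = 9·10 + 9; at 11: 9·11 + 9 = 108; next = 107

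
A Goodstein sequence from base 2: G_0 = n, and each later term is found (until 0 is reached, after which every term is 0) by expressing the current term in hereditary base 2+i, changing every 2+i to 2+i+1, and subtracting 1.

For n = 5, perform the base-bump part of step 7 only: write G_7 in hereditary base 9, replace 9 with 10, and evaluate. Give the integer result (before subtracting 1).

3326

(0) 5|_2 = 2^2 + 1 ↦ 3^3 + 1|_3 = 28 ⇒ 27
(1) 27|_3 = 3^3 ↦ 4^4|_4 = 256 ⇒ 255
(2) 255|_4 = 3·4^3 + 3·4^2 + 3·4 + 3 ↦ 3·5^3 + 3·5^2 + 3·5 + 3|_5 = 468 ⇒ 467
(3) 467|_5 = 3·5^3 + 3·5^2 + 3·5 + 2 ↦ 3·6^3 + 3·6^2 + 3·6 + 2|_6 = 776 ⇒ 775
(4) 775|_6 = 3·6^3 + 3·6^2 + 3·6 + 1 ↦ 3·7^3 + 3·7^2 + 3·7 + 1|_7 = 1198 ⇒ 1197
(5) 1197|_7 = 3·7^3 + 3·7^2 + 3·7 ↦ 3·8^3 + 3·8^2 + 3·8|_8 = 1752 ⇒ 1751
(6) 1751|_8 = 3·8^3 + 3·8^2 + 2·8 + 7 ↦ 3·9^3 + 3·9^2 + 2·9 + 7|_9 = 2455 ⇒ 2454
(7) 2454|_9 = 3·9^3 + 3·9^2 + 2·9 + 6 ↦ 3·10^3 + 3·10^2 + 2·10 + 6|_10 = 3326 ⇒ 3325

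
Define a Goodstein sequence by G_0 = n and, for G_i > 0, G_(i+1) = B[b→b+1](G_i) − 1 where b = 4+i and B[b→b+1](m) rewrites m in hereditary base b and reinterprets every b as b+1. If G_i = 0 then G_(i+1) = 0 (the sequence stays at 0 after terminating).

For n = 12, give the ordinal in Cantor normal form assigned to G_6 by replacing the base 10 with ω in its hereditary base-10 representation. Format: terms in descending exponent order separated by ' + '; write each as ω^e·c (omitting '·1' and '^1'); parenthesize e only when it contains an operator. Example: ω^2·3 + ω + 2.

base 4: 12 = 3·4; at 5: 3·5 = 15; next = 14
base 5: 14 = 2·5 + 4; at 6: 2·6 + 4 = 16; next = 15
base 6: 15 = 2·6 + 3; at 7: 2·7 + 3 = 17; next = 16
base 7: 16 = 2·7 + 2; at 8: 2·8 + 2 = 18; next = 17
base 8: 17 = 2·8 + 1; at 9: 2·9 + 1 = 19; next = 18
base 9: 18 = 2·9; at 10: 2·10 = 20; next = 19
base 10: 19 = 10 + 9; at 11: 11 + 9 = 20; next = 19

ω + 9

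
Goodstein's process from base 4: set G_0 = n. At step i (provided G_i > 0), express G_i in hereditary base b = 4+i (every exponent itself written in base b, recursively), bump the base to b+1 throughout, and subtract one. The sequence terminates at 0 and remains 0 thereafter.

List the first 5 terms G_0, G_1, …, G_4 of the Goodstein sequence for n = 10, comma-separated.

10, 11, 12, 13, 13

10 —HB4→ 2·4 + 2 —bump→ 2·5 + 2 = 12 —(−1)→ 11
11 —HB5→ 2·5 + 1 —bump→ 2·6 + 1 = 13 —(−1)→ 12
12 —HB6→ 2·6 —bump→ 2·7 = 14 —(−1)→ 13
13 —HB7→ 7 + 6 —bump→ 8 + 6 = 14 —(−1)→ 13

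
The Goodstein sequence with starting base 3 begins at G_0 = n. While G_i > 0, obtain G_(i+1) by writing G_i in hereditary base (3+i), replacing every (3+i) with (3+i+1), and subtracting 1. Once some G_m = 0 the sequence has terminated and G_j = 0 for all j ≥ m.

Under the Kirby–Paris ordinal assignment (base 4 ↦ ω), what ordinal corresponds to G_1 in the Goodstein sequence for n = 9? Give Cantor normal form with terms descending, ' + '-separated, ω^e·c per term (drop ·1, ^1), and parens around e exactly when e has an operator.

ω·3 + 3

step 0: 9 = 3^2; sub 4 for 3: 4^2; = 16; G_1 = 16−1 = 15
step 1: 15 = 3·4 + 3; sub 5 for 4: 3·5 + 3; = 18; G_2 = 18−1 = 17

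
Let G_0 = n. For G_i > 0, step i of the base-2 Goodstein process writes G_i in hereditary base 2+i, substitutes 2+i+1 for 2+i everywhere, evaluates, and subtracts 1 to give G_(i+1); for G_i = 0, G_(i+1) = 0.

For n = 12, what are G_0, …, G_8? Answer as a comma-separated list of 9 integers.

G_0 = 12. HB_2(12) = 2^(2 + 1) + 2^2. Bump = 108. G_1 = 107.
G_1 = 107. HB_3(107) = 3^(3 + 1) + 2·3^2 + 2·3 + 2. Bump = 1066. G_2 = 1065.
G_2 = 1065. HB_4(1065) = 4^(4 + 1) + 2·4^2 + 2·4 + 1. Bump = 15686. G_3 = 15685.
G_3 = 15685. HB_5(15685) = 5^(5 + 1) + 2·5^2 + 2·5. Bump = 280020. G_4 = 280019.
G_4 = 280019. HB_6(280019) = 6^(6 + 1) + 2·6^2 + 6 + 5. Bump = 5764911. G_5 = 5764910.
G_5 = 5764910. HB_7(5764910) = 7^(7 + 1) + 2·7^2 + 7 + 4. Bump = 134217868. G_6 = 134217867.
G_6 = 134217867. HB_8(134217867) = 8^(8 + 1) + 2·8^2 + 8 + 3. Bump = 3486784575. G_7 = 3486784574.
G_7 = 3486784574. HB_9(3486784574) = 9^(9 + 1) + 2·9^2 + 9 + 2. Bump = 100000000212. G_8 = 100000000211.

12, 107, 1065, 15685, 280019, 5764910, 134217867, 3486784574, 100000000211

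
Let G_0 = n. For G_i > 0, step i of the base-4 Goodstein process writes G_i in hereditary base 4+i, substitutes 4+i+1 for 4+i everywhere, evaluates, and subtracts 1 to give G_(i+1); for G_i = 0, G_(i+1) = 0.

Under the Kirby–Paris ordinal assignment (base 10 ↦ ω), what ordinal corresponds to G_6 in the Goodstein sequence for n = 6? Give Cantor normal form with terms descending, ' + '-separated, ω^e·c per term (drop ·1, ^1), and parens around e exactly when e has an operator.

3

(0) 6|_4 = 4 + 2 ↦ 5 + 2|_5 = 7 ⇒ 6
(1) 6|_5 = 5 + 1 ↦ 6 + 1|_6 = 7 ⇒ 6
(2) 6|_6 = 6 ↦ 7|_7 = 7 ⇒ 6
(3) 6|_7 = 6 ↦ 6|_8 = 6 ⇒ 5
(4) 5|_8 = 5 ↦ 5|_9 = 5 ⇒ 4
(5) 4|_9 = 4 ↦ 4|_10 = 4 ⇒ 3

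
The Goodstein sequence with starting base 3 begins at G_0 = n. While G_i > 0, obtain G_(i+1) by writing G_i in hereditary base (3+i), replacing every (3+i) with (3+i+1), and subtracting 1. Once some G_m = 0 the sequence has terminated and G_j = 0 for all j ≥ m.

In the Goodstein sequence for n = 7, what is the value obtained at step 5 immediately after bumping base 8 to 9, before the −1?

G_0=7  [base 3] 2·3 + 1  →[3↦4]→  2·4 + 1 = 9  −1 ⇒ G_1=8
G_1=8  [base 4] 2·4  →[4↦5]→  2·5 = 10  −1 ⇒ G_2=9
G_2=9  [base 5] 5 + 4  →[5↦6]→  6 + 4 = 10  −1 ⇒ G_3=9
G_3=9  [base 6] 6 + 3  →[6↦7]→  7 + 3 = 10  −1 ⇒ G_4=9
G_4=9  [base 7] 7 + 2  →[7↦8]→  8 + 2 = 10  −1 ⇒ G_5=9
G_5=9  [base 8] 8 + 1  →[8↦9]→  9 + 1 = 10  −1 ⇒ G_6=9

10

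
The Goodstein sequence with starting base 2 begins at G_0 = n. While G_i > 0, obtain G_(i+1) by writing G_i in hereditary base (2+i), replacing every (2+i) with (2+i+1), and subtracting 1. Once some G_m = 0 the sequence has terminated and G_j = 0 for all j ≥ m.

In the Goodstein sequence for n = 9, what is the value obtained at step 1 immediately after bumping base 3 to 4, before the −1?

base 2: 9 = 2^(2 + 1) + 1; at 3: 3^(3 + 1) + 1 = 82; next = 81
base 3: 81 = 3^(3 + 1); at 4: 4^(4 + 1) = 1024; next = 1023

1024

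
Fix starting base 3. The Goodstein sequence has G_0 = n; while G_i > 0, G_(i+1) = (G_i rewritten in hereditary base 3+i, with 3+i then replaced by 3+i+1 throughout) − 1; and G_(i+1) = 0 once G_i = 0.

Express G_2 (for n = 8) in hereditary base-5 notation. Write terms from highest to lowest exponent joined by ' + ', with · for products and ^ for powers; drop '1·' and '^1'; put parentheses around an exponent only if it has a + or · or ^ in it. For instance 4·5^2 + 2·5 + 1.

G_0 = 8. HB_3(8) = 2·3 + 2. Bump = 10. G_1 = 9.
G_1 = 9. HB_4(9) = 2·4 + 1. Bump = 11. G_2 = 10.
G_2 = 10. HB_5(10) = 2·5. Bump = 12. G_3 = 11.

2·5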